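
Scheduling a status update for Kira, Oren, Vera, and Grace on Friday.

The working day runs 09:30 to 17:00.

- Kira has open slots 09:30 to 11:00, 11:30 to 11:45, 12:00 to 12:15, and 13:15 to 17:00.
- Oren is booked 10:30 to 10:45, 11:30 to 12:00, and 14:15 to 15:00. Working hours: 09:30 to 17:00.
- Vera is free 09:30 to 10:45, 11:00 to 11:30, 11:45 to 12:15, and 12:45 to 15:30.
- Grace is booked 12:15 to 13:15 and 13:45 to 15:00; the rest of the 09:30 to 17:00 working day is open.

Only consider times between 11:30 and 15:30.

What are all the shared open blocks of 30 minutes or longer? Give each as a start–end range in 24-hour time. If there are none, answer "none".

13:15–13:45, 15:00–15:30

Oren free within 09:30–17:00: 09:30–10:30, 10:45–11:30, 12:00–14:15, 15:00–17:00.
Grace free within 09:30–17:00: 09:30–12:15, 13:15–13:45, 15:00–17:00.
Kira ∩ Oren: 09:30–10:30, 10:45–11:00, 12:00–12:15, 13:15–14:15, 15:00–17:00.
Kira ∩ Oren ∩ Vera: 09:30–10:30, 12:00–12:15, 13:15–14:15, 15:00–15:30.
Kira ∩ Oren ∩ Vera ∩ Grace: 09:30–10:30, 12:00–12:15, 13:15–13:45, 15:00–15:30.
Restricted to 11:30–15:30: 12:00–12:15, 13:15–13:45, 15:00–15:30.
Windows ≥ 30 min: 13:15–13:45, 15:00–15:30.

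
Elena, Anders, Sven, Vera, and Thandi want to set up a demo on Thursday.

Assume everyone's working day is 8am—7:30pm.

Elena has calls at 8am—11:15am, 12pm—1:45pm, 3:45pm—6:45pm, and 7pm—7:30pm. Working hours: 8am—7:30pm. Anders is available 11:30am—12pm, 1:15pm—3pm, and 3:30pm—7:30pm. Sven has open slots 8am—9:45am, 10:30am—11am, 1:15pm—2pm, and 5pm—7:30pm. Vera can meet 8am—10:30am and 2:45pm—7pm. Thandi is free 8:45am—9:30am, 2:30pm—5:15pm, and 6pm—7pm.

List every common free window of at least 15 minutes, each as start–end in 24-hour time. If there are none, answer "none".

Elena free within 08:00–19:30: 11:15–12:00, 13:45–15:45, 18:45–19:00.
Elena ∩ Anders: 11:30–12:00, 13:45–15:00, 15:30–15:45, 18:45–19:00.
Elena ∩ Anders ∩ Sven: 13:45–14:00, 18:45–19:00.
Elena ∩ Anders ∩ Sven ∩ Vera: 18:45–19:00.
Elena ∩ Anders ∩ Sven ∩ Vera ∩ Thandi: 18:45–19:00.
Windows ≥ 15 min: 18:45–19:00.

18:45–19:00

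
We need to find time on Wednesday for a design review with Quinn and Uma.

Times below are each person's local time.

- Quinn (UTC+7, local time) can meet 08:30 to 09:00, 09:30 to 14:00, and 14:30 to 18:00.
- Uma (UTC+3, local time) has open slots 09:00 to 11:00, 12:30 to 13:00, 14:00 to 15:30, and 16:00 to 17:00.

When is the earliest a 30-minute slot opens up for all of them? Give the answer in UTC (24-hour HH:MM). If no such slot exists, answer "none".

Quinn → UTC: 01:30–02:00, 02:30–07:00, 07:30–11:00.
Uma → UTC: 06:00–08:00, 09:30–10:00, 11:00–12:30, 13:00–14:00.
Quinn ∩ Uma: 06:00–07:00, 07:30–08:00, 09:30–10:00.
Windows ≥ 30 min: 06:00–07:00, 07:30–08:00, 09:30–10:00.
Earliest such window starts at 06:00.

06:00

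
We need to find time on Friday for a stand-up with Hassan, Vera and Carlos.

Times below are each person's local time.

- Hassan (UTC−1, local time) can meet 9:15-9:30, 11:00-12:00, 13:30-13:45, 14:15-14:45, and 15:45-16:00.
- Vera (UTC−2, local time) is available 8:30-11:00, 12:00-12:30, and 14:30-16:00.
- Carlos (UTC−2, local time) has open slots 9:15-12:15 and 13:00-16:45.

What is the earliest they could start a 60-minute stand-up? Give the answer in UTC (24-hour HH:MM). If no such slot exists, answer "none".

Hassan → UTC: 10:15–10:30, 12:00–13:00, 14:30–14:45, 15:15–15:45, 16:45–17:00.
Vera → UTC: 10:30–13:00, 14:00–14:30, 16:30–18:00.
Carlos → UTC: 11:15–14:15, 15:00–18:45.
Hassan ∩ Vera: 12:00–13:00, 16:45–17:00.
Hassan ∩ Vera ∩ Carlos: 12:00–13:00, 16:45–17:00.
Windows ≥ 60 min: 12:00–13:00.
Earliest such window starts at 12:00.

12:00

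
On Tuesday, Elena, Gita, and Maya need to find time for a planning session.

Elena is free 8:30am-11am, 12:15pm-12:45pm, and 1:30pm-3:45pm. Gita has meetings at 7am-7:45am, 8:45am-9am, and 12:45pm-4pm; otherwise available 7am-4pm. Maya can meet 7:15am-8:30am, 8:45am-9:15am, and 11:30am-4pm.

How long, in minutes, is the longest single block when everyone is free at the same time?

30 minutes

Gita free within 07:00–16:00: 07:45–08:45, 09:00–12:45.
Elena ∩ Gita: 08:30–08:45, 09:00–11:00, 12:15–12:45.
Elena ∩ Gita ∩ Maya: 09:00–09:15, 12:15–12:45.
Common window lengths: 15, 30 min; longest is 30.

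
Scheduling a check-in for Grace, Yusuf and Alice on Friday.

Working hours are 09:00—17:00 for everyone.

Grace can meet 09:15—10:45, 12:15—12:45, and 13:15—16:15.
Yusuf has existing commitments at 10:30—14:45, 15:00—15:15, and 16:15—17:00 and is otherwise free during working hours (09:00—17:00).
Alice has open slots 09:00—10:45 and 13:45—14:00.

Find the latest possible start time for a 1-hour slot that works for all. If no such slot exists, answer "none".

Yusuf free within 09:00–17:00: 09:00–10:30, 14:45–15:00, 15:15–16:15.
Grace ∩ Yusuf: 09:15–10:30, 14:45–15:00, 15:15–16:15.
Grace ∩ Yusuf ∩ Alice: 09:15–10:30.
Windows ≥ 60 min: 09:15–10:30.
Latest start in the last window 09:15–10:30 is 10:30 − 60 min = 09:30.

09:30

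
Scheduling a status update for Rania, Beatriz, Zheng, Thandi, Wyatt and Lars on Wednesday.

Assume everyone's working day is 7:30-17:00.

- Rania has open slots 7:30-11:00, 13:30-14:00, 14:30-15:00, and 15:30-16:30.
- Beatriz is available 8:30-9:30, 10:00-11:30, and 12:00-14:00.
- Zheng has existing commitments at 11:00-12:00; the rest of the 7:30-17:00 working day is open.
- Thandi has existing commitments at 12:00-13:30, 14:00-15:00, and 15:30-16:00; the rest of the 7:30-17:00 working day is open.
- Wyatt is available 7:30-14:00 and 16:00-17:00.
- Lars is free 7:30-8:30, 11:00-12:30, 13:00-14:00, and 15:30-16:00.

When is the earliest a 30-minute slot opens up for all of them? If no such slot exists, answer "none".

13:30

Zheng free within 07:30–17:00: 07:30–11:00, 12:00–17:00.
Thandi free within 07:30–17:00: 07:30–12:00, 13:30–14:00, 15:00–15:30, 16:00–17:00.
Rania ∩ Beatriz: 08:30–09:30, 10:00–11:00, 13:30–14:00.
Rania ∩ Beatriz ∩ Zheng: 08:30–09:30, 10:00–11:00, 13:30–14:00.
Rania ∩ Beatriz ∩ Zheng ∩ Thandi: 08:30–09:30, 10:00–11:00, 13:30–14:00.
Rania ∩ Beatriz ∩ Zheng ∩ Thandi ∩ Wyatt: 08:30–09:30, 10:00–11:00, 13:30–14:00.
Rania ∩ Beatriz ∩ Zheng ∩ Thandi ∩ Wyatt ∩ Lars: 13:30–14:00.
Windows ≥ 30 min: 13:30–14:00.
Earliest such window starts at 13:30.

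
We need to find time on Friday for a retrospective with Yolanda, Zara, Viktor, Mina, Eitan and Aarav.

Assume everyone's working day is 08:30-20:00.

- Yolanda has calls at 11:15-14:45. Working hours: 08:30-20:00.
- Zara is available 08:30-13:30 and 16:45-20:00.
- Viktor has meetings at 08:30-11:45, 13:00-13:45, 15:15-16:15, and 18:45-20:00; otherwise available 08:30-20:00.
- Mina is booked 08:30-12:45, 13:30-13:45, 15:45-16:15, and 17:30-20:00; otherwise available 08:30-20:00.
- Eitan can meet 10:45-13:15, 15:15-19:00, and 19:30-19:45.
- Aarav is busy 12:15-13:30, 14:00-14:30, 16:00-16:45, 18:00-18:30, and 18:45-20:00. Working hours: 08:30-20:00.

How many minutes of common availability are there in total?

45 minutes

Yolanda free within 08:30–20:00: 08:30–11:15, 14:45–20:00.
Viktor free within 08:30–20:00: 11:45–13:00, 13:45–15:15, 16:15–18:45.
Mina free within 08:30–20:00: 12:45–13:30, 13:45–15:45, 16:15–17:30.
Aarav free within 08:30–20:00: 08:30–12:15, 13:30–14:00, 14:30–16:00, 16:45–18:00, 18:30–18:45.
Yolanda ∩ Zara: 08:30–11:15, 16:45–20:00.
Yolanda ∩ Zara ∩ Viktor: 16:45–18:45.
Yolanda ∩ Zara ∩ Viktor ∩ Mina: 16:45–17:30.
Yolanda ∩ Zara ∩ Viktor ∩ Mina ∩ Eitan: 16:45–17:30.
Yolanda ∩ Zara ∩ Viktor ∩ Mina ∩ Eitan ∩ Aarav: 16:45–17:30.
Total common minutes: 45.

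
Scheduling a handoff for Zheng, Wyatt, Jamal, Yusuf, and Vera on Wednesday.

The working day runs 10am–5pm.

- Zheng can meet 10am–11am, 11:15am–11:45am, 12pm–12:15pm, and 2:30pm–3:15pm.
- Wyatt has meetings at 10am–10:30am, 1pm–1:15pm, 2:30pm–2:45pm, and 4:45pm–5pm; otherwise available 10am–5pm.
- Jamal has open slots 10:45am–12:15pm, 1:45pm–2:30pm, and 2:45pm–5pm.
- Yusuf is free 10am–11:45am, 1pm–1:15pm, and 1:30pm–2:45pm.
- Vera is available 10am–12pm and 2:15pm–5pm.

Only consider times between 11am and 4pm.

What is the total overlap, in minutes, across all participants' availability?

Wyatt free within 10:00–17:00: 10:30–13:00, 13:15–14:30, 14:45–16:45.
Zheng ∩ Wyatt: 10:30–11:00, 11:15–11:45, 12:00–12:15, 14:45–15:15.
Zheng ∩ Wyatt ∩ Jamal: 10:45–11:00, 11:15–11:45, 12:00–12:15, 14:45–15:15.
Zheng ∩ Wyatt ∩ Jamal ∩ Yusuf: 10:45–11:00, 11:15–11:45.
Zheng ∩ Wyatt ∩ Jamal ∩ Yusuf ∩ Vera: 10:45–11:00, 11:15–11:45.
Restricted to 11:00–16:00: 11:15–11:45.
Total common minutes: 30.

30 minutes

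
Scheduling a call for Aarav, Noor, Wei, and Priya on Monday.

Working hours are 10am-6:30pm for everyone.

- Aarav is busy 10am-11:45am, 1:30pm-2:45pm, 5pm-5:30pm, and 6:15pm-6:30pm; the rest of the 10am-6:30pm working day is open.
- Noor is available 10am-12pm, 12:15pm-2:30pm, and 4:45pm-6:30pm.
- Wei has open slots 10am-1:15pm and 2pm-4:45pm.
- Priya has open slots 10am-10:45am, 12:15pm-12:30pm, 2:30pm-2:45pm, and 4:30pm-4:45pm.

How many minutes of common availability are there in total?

15 minutes

Aarav free within 10:00–18:30: 11:45–13:30, 14:45–17:00, 17:30–18:15.
Aarav ∩ Noor: 11:45–12:00, 12:15–13:30, 16:45–17:00, 17:30–18:15.
Aarav ∩ Noor ∩ Wei: 11:45–12:00, 12:15–13:15.
Aarav ∩ Noor ∩ Wei ∩ Priya: 12:15–12:30.
Total common minutes: 15.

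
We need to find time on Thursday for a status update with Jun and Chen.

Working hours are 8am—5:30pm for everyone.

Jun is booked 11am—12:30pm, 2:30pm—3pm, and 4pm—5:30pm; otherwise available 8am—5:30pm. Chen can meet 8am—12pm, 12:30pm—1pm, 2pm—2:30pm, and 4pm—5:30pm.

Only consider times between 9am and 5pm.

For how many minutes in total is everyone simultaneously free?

Jun free within 08:00–17:30: 08:00–11:00, 12:30–14:30, 15:00–16:00.
Jun ∩ Chen: 08:00–11:00, 12:30–13:00, 14:00–14:30.
Restricted to 09:00–17:00: 09:00–11:00, 12:30–13:00, 14:00–14:30.
Total common minutes: 120 + 30 + 30 = 180.

180 minutes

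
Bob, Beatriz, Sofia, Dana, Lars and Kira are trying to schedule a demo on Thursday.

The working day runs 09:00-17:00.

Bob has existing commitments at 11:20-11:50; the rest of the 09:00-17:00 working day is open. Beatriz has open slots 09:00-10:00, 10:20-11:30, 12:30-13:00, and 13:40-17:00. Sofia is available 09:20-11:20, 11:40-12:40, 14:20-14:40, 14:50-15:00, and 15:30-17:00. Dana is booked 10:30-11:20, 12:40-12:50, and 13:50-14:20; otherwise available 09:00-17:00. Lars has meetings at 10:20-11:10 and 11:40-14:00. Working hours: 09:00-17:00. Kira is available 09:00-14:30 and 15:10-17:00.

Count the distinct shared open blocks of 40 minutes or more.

Bob free within 09:00–17:00: 09:00–11:20, 11:50–17:00.
Dana free within 09:00–17:00: 09:00–10:30, 11:20–12:40, 12:50–13:50, 14:20–17:00.
Lars free within 09:00–17:00: 09:00–10:20, 11:10–11:40, 14:00–17:00.
Bob ∩ Beatriz: 09:00–10:00, 10:20–11:20, 12:30–13:00, 13:40–17:00.
Bob ∩ Beatriz ∩ Sofia: 09:20–10:00, 10:20–11:20, 12:30–12:40, 14:20–14:40, 14:50–15:00, 15:30–17:00.
Bob ∩ Beatriz ∩ Sofia ∩ Dana: 09:20–10:00, 10:20–10:30, 12:30–12:40, 14:20–14:40, 14:50–15:00, 15:30–17:00.
Bob ∩ Beatriz ∩ Sofia ∩ Dana ∩ Lars: 09:20–10:00, 14:20–14:40, 14:50–15:00, 15:30–17:00.
Bob ∩ Beatriz ∩ Sofia ∩ Dana ∩ Lars ∩ Kira: 09:20–10:00, 14:20–14:30, 15:30–17:00.
Windows ≥ 40 min: 09:20–10:00, 15:30–17:00.
That's 2 windows.

2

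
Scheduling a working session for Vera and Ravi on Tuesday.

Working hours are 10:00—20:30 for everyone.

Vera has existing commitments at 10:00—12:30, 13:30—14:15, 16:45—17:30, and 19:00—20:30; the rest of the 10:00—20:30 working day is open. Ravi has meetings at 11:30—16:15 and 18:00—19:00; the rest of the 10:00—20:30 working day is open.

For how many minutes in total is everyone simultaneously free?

60 minutes

Vera free within 10:00–20:30: 12:30–13:30, 14:15–16:45, 17:30–19:00.
Ravi free within 10:00–20:30: 10:00–11:30, 16:15–18:00, 19:00–20:30.
Vera ∩ Ravi: 16:15–16:45, 17:30–18:00.
Total common minutes: 30 + 30 = 60.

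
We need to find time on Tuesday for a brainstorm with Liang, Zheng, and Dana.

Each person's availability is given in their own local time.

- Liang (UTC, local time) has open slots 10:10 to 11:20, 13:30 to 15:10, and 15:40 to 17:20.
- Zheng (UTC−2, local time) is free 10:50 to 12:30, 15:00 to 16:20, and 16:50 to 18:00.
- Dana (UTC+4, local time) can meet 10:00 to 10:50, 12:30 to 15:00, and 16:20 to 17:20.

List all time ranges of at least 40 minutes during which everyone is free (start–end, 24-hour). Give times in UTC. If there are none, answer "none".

Liang → UTC: 10:10–11:20, 13:30–15:10, 15:40–17:20.
Zheng → UTC: 12:50–14:30, 17:00–18:20, 18:50–20:00.
Dana → UTC: 06:00–06:50, 08:30–11:00, 12:20–13:20.
Liang ∩ Zheng: 13:30–14:30, 17:00–17:20.
Liang ∩ Zheng ∩ Dana: (none).
Windows ≥ 40 min: (none).

none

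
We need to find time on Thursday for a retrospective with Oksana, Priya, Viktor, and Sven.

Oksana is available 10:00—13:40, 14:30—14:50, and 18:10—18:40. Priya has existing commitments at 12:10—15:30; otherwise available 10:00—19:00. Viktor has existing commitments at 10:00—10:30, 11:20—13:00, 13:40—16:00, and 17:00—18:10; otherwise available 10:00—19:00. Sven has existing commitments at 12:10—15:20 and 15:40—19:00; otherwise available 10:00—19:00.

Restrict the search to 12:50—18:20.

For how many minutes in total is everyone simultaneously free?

Priya free within 10:00–19:00: 10:00–12:10, 15:30–19:00.
Viktor free within 10:00–19:00: 10:30–11:20, 13:00–13:40, 16:00–17:00, 18:10–19:00.
Sven free within 10:00–19:00: 10:00–12:10, 15:20–15:40.
Oksana ∩ Priya: 10:00–12:10, 18:10–18:40.
Oksana ∩ Priya ∩ Viktor: 10:30–11:20, 18:10–18:40.
Oksana ∩ Priya ∩ Viktor ∩ Sven: 10:30–11:20.
Restricted to 12:50–18:20: (none).
Total common minutes: 0.

0 minutes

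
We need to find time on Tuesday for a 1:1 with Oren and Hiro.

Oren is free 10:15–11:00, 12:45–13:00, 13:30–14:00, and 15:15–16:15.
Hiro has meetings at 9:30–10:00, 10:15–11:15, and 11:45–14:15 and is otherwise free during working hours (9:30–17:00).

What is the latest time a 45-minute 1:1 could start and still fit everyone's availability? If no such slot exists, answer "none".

Hiro free within 09:30–17:00: 10:00–10:15, 11:15–11:45, 14:15–17:00.
Oren ∩ Hiro: 15:15–16:15.
Windows ≥ 45 min: 15:15–16:15.
Latest start in the last window 15:15–16:15 is 16:15 − 45 min = 15:30.

15:30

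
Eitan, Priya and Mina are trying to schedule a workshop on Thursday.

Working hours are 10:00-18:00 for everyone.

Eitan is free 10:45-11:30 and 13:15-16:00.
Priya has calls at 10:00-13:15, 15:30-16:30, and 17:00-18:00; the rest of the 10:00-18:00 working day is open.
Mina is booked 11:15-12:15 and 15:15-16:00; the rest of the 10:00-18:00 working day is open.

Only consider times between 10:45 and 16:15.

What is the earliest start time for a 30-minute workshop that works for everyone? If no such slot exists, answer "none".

13:15

Priya free within 10:00–18:00: 13:15–15:30, 16:30–17:00.
Mina free within 10:00–18:00: 10:00–11:15, 12:15–15:15, 16:00–18:00.
Eitan ∩ Priya: 13:15–15:30.
Eitan ∩ Priya ∩ Mina: 13:15–15:15.
Restricted to 10:45–16:15: 13:15–15:15.
Windows ≥ 30 min: 13:15–15:15.
Earliest such window starts at 13:15.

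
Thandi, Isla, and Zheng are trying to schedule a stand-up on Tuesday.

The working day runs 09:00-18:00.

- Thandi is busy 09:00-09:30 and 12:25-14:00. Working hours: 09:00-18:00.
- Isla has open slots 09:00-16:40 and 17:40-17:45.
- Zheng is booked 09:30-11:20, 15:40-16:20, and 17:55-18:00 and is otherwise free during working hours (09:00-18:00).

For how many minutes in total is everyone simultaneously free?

Thandi free within 09:00–18:00: 09:30–12:25, 14:00–18:00.
Zheng free within 09:00–18:00: 09:00–09:30, 11:20–15:40, 16:20–17:55.
Thandi ∩ Isla: 09:30–12:25, 14:00–16:40, 17:40–17:45.
Thandi ∩ Isla ∩ Zheng: 11:20–12:25, 14:00–15:40, 16:20–16:40, 17:40–17:45.
Total common minutes: 65 + 100 + 20 + 5 = 190.

190 minutes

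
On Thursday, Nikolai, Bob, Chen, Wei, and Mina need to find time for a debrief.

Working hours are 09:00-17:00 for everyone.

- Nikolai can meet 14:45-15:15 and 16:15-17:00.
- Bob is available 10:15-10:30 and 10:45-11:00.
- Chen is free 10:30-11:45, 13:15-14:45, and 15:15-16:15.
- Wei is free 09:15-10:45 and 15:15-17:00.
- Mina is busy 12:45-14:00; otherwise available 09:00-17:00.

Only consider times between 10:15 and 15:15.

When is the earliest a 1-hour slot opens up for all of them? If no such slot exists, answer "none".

none

Mina free within 09:00–17:00: 09:00–12:45, 14:00–17:00.
Nikolai ∩ Bob: (none).
Nikolai ∩ Bob ∩ Chen: (none).
Nikolai ∩ Bob ∩ Chen ∩ Wei: (none).
Nikolai ∩ Bob ∩ Chen ∩ Wei ∩ Mina: (none).
Restricted to 10:15–15:15: (none).
Windows ≥ 60 min: (none).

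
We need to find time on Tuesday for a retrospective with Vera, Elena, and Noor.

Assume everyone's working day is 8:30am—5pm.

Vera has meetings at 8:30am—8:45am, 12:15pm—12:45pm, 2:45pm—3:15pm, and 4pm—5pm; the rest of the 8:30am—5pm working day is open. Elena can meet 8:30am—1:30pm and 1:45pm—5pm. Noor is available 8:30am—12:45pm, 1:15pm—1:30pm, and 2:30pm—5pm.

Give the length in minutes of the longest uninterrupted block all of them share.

210 minutes

Vera free within 08:30–17:00: 08:45–12:15, 12:45–14:45, 15:15–16:00.
Vera ∩ Elena: 08:45–12:15, 12:45–13:30, 13:45–14:45, 15:15–16:00.
Vera ∩ Elena ∩ Noor: 08:45–12:15, 13:15–13:30, 14:30–14:45, 15:15–16:00.
Common window lengths: 210, 15, 15, 45 min; longest is 210.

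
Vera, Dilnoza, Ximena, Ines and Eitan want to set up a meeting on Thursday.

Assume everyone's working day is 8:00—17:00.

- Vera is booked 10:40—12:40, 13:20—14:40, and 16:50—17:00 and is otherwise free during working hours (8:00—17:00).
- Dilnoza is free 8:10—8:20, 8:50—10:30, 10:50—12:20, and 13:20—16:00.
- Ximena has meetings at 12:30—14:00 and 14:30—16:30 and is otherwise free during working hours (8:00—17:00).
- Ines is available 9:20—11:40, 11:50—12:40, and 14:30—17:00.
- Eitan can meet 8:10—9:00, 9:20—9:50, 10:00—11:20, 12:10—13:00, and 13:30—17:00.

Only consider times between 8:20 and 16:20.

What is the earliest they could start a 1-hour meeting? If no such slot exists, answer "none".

Vera free within 08:00–17:00: 08:00–10:40, 12:40–13:20, 14:40–16:50.
Ximena free within 08:00–17:00: 08:00–12:30, 14:00–14:30, 16:30–17:00.
Vera ∩ Dilnoza: 08:10–08:20, 08:50–10:30, 14:40–16:00.
Vera ∩ Dilnoza ∩ Ximena: 08:10–08:20, 08:50–10:30.
Vera ∩ Dilnoza ∩ Ximena ∩ Ines: 09:20–10:30.
Vera ∩ Dilnoza ∩ Ximena ∩ Ines ∩ Eitan: 09:20–09:50, 10:00–10:30.
Restricted to 08:20–16:20: 09:20–09:50, 10:00–10:30.
Windows ≥ 60 min: (none).

none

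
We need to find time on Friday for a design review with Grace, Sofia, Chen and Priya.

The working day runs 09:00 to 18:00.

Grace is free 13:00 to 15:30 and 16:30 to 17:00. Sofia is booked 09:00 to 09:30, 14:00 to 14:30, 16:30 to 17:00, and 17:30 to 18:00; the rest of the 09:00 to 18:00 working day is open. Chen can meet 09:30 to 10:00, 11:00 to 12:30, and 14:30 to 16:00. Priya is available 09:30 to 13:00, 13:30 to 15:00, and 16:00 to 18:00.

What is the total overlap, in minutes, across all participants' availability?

30 minutes

Sofia free within 09:00–18:00: 09:30–14:00, 14:30–16:30, 17:00–17:30.
Grace ∩ Sofia: 13:00–14:00, 14:30–15:30.
Grace ∩ Sofia ∩ Chen: 14:30–15:30.
Grace ∩ Sofia ∩ Chen ∩ Priya: 14:30–15:00.
Total common minutes: 30.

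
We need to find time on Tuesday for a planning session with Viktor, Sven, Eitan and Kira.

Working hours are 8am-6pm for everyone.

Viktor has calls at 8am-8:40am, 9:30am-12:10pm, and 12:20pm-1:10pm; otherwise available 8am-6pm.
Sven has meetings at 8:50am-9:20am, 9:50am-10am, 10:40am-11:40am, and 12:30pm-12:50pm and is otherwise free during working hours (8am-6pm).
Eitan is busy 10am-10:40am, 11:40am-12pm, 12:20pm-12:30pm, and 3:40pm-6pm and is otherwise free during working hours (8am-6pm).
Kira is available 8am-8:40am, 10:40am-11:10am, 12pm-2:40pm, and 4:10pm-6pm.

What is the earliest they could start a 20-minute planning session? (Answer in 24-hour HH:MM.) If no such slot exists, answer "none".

Viktor free within 08:00–18:00: 08:40–09:30, 12:10–12:20, 13:10–18:00.
Sven free within 08:00–18:00: 08:00–08:50, 09:20–09:50, 10:00–10:40, 11:40–12:30, 12:50–18:00.
Eitan free within 08:00–18:00: 08:00–10:00, 10:40–11:40, 12:00–12:20, 12:30–15:40.
Viktor ∩ Sven: 08:40–08:50, 09:20–09:30, 12:10–12:20, 13:10–18:00.
Viktor ∩ Sven ∩ Eitan: 08:40–08:50, 09:20–09:30, 12:10–12:20, 13:10–15:40.
Viktor ∩ Sven ∩ Eitan ∩ Kira: 12:10–12:20, 13:10–14:40.
Windows ≥ 20 min: 13:10–14:40.
Earliest such window starts at 13:10.

13:10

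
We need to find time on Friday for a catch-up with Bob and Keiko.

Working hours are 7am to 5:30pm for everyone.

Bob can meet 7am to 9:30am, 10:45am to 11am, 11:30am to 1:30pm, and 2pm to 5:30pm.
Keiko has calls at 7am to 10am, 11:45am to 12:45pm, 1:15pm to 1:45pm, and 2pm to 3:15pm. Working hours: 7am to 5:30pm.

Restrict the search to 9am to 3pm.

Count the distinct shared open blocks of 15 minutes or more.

Keiko free within 07:00–17:30: 10:00–11:45, 12:45–13:15, 13:45–14:00, 15:15–17:30.
Bob ∩ Keiko: 10:45–11:00, 11:30–11:45, 12:45–13:15, 15:15–17:30.
Restricted to 09:00–15:00: 10:45–11:00, 11:30–11:45, 12:45–13:15.
Windows ≥ 15 min: 10:45–11:00, 11:30–11:45, 12:45–13:15.
That's 3 windows.

3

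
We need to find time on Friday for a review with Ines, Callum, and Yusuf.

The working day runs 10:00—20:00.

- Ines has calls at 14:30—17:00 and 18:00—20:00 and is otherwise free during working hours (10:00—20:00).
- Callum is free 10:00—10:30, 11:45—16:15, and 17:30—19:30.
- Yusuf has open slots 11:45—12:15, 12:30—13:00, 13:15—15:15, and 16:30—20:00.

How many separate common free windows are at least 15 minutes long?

Ines free within 10:00–20:00: 10:00–14:30, 17:00–18:00.
Ines ∩ Callum: 10:00–10:30, 11:45–14:30, 17:30–18:00.
Ines ∩ Callum ∩ Yusuf: 11:45–12:15, 12:30–13:00, 13:15–14:30, 17:30–18:00.
Windows ≥ 15 min: 11:45–12:15, 12:30–13:00, 13:15–14:30, 17:30–18:00.
That's 4 windows.

4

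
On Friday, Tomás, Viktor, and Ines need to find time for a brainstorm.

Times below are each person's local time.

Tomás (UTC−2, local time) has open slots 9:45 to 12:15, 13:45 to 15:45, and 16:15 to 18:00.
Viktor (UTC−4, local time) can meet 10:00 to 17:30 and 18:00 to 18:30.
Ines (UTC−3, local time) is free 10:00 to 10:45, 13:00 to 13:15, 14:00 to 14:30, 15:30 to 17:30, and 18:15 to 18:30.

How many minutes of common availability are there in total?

135 minutes

Tomás → UTC: 11:45–14:15, 15:45–17:45, 18:15–20:00.
Viktor → UTC: 14:00–21:30, 22:00–22:30.
Ines → UTC: 13:00–13:45, 16:00–16:15, 17:00–17:30, 18:30–20:30, 21:15–21:30.
Tomás ∩ Viktor: 14:00–14:15, 15:45–17:45, 18:15–20:00.
Tomás ∩ Viktor ∩ Ines: 16:00–16:15, 17:00–17:30, 18:30–20:00.
Total common minutes: 15 + 30 + 90 = 135.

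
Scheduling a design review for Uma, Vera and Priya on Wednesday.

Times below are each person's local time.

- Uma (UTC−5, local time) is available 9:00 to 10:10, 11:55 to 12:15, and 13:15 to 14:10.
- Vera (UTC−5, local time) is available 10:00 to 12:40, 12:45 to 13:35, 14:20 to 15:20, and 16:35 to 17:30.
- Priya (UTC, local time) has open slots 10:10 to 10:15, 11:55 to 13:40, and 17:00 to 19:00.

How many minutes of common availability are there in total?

Uma → UTC: 14:00–15:10, 16:55–17:15, 18:15–19:10.
Vera → UTC: 15:00–17:40, 17:45–18:35, 19:20–20:20, 21:35–22:30.
Priya → UTC: 10:10–10:15, 11:55–13:40, 17:00–19:00.
Uma ∩ Vera: 15:00–15:10, 16:55–17:15, 18:15–18:35.
Uma ∩ Vera ∩ Priya: 17:00–17:15, 18:15–18:35.
Total common minutes: 15 + 20 = 35.

35 minutes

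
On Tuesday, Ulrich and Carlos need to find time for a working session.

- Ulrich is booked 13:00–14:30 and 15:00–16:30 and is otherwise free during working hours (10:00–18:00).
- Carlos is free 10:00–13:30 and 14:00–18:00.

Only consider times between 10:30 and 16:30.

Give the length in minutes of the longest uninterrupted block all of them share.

150 minutes

Ulrich free within 10:00–18:00: 10:00–13:00, 14:30–15:00, 16:30–18:00.
Ulrich ∩ Carlos: 10:00–13:00, 14:30–15:00, 16:30–18:00.
Restricted to 10:30–16:30: 10:30–13:00, 14:30–15:00.
Common window lengths: 150, 30 min; longest is 150.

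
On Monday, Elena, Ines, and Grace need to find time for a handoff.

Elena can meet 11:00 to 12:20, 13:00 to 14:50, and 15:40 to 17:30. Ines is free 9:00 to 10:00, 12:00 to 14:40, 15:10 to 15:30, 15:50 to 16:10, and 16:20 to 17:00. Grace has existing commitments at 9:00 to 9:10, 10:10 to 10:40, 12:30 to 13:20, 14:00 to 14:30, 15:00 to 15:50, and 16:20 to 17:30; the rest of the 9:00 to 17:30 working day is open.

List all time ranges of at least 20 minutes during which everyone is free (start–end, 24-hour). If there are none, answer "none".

12:00–12:20, 13:20–14:00, 15:50–16:10

Grace free within 09:00–17:30: 09:10–10:10, 10:40–12:30, 13:20–14:00, 14:30–15:00, 15:50–16:20.
Elena ∩ Ines: 12:00–12:20, 13:00–14:40, 15:50–16:10, 16:20–17:00.
Elena ∩ Ines ∩ Grace: 12:00–12:20, 13:20–14:00, 14:30–14:40, 15:50–16:10.
Windows ≥ 20 min: 12:00–12:20, 13:20–14:00, 15:50–16:10.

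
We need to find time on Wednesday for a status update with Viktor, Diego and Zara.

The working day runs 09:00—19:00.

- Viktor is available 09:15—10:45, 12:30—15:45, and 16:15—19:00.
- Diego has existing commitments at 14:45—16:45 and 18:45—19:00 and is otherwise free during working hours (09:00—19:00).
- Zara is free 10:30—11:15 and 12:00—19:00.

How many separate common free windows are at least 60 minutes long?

2

Diego free within 09:00–19:00: 09:00–14:45, 16:45–18:45.
Viktor ∩ Diego: 09:15–10:45, 12:30–14:45, 16:45–18:45.
Viktor ∩ Diego ∩ Zara: 10:30–10:45, 12:30–14:45, 16:45–18:45.
Windows ≥ 60 min: 12:30–14:45, 16:45–18:45.
That's 2 windows.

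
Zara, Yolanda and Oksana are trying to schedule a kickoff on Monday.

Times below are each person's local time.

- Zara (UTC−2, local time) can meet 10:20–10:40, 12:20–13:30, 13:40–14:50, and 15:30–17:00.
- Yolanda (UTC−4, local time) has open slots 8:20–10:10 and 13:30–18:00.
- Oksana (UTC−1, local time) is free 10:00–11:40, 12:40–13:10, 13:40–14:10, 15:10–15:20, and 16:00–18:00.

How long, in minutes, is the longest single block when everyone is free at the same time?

Zara → UTC: 12:20–12:40, 14:20–15:30, 15:40–16:50, 17:30–19:00.
Yolanda → UTC: 12:20–14:10, 17:30–22:00.
Oksana → UTC: 11:00–12:40, 13:40–14:10, 14:40–15:10, 16:10–16:20, 17:00–19:00.
Zara ∩ Yolanda: 12:20–12:40, 17:30–19:00.
Zara ∩ Yolanda ∩ Oksana: 12:20–12:40, 17:30–19:00.
Common window lengths: 20, 90 min; longest is 90.

90 minutes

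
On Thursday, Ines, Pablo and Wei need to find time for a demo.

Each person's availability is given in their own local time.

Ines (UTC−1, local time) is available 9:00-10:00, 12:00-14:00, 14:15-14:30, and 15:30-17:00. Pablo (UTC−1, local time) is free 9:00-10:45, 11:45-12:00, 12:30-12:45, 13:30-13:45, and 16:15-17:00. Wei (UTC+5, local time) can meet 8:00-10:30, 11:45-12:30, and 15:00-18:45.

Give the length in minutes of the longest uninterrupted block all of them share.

Ines → UTC: 10:00–11:00, 13:00–15:00, 15:15–15:30, 16:30–18:00.
Pablo → UTC: 10:00–11:45, 12:45–13:00, 13:30–13:45, 14:30–14:45, 17:15–18:00.
Wei → UTC: 03:00–05:30, 06:45–07:30, 10:00–13:45.
Ines ∩ Pablo: 10:00–11:00, 13:30–13:45, 14:30–14:45, 17:15–18:00.
Ines ∩ Pablo ∩ Wei: 10:00–11:00, 13:30–13:45.
Common window lengths: 60, 15 min; longest is 60.

60 minutes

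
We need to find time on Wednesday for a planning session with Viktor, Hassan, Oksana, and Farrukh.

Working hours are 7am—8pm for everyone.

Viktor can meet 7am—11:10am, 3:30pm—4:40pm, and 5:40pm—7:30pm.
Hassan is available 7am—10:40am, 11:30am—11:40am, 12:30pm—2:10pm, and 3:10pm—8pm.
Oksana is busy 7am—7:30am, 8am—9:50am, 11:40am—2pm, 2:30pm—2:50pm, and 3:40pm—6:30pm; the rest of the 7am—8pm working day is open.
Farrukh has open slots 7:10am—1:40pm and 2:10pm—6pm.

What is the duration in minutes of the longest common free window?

Oksana free within 07:00–20:00: 07:30–08:00, 09:50–11:40, 14:00–14:30, 14:50–15:40, 18:30–20:00.
Viktor ∩ Hassan: 07:00–10:40, 15:30–16:40, 17:40–19:30.
Viktor ∩ Hassan ∩ Oksana: 07:30–08:00, 09:50–10:40, 15:30–15:40, 18:30–19:30.
Viktor ∩ Hassan ∩ Oksana ∩ Farrukh: 07:30–08:00, 09:50–10:40, 15:30–15:40.
Common window lengths: 30, 50, 10 min; longest is 50.

50 minutes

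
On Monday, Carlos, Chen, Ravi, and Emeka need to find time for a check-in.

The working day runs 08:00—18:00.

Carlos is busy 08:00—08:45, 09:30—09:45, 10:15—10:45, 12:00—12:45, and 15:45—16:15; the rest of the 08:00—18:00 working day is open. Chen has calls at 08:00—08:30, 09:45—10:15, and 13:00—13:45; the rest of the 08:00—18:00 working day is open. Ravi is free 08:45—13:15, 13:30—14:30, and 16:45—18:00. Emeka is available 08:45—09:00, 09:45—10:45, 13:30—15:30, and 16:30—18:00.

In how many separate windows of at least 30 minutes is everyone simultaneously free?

Carlos free within 08:00–18:00: 08:45–09:30, 09:45–10:15, 10:45–12:00, 12:45–15:45, 16:15–18:00.
Chen free within 08:00–18:00: 08:30–09:45, 10:15–13:00, 13:45–18:00.
Carlos ∩ Chen: 08:45–09:30, 10:45–12:00, 12:45–13:00, 13:45–15:45, 16:15–18:00.
Carlos ∩ Chen ∩ Ravi: 08:45–09:30, 10:45–12:00, 12:45–13:00, 13:45–14:30, 16:45–18:00.
Carlos ∩ Chen ∩ Ravi ∩ Emeka: 08:45–09:00, 13:45–14:30, 16:45–18:00.
Windows ≥ 30 min: 13:45–14:30, 16:45–18:00.
That's 2 windows.

2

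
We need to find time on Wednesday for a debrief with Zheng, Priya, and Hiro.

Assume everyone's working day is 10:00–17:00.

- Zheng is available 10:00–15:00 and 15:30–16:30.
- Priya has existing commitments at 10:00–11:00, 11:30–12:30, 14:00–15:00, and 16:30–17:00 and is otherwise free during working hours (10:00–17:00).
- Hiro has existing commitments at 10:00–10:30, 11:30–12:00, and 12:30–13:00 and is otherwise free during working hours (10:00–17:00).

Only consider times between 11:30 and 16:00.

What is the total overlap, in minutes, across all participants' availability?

90 minutes

Priya free within 10:00–17:00: 11:00–11:30, 12:30–14:00, 15:00–16:30.
Hiro free within 10:00–17:00: 10:30–11:30, 12:00–12:30, 13:00–17:00.
Zheng ∩ Priya: 11:00–11:30, 12:30–14:00, 15:30–16:30.
Zheng ∩ Priya ∩ Hiro: 11:00–11:30, 13:00–14:00, 15:30–16:30.
Restricted to 11:30–16:00: 13:00–14:00, 15:30–16:00.
Total common minutes: 60 + 30 = 90.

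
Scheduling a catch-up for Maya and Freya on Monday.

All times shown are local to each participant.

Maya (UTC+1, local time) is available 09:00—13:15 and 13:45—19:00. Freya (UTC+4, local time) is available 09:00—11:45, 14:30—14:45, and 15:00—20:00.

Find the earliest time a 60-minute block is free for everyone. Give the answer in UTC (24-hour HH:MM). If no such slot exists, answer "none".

11:00

Maya → UTC: 08:00–12:15, 12:45–18:00.
Freya → UTC: 05:00–07:45, 10:30–10:45, 11:00–16:00.
Maya ∩ Freya: 10:30–10:45, 11:00–12:15, 12:45–16:00.
Windows ≥ 60 min: 11:00–12:15, 12:45–16:00.
Earliest such window starts at 11:00.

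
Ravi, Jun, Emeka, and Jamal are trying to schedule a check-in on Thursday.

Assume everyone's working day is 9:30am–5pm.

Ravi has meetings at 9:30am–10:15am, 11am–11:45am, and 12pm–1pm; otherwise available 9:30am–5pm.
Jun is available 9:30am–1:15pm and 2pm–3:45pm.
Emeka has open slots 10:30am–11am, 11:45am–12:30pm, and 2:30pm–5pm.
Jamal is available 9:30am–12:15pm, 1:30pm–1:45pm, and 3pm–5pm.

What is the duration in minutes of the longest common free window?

45 minutes

Ravi free within 09:30–17:00: 10:15–11:00, 11:45–12:00, 13:00–17:00.
Ravi ∩ Jun: 10:15–11:00, 11:45–12:00, 13:00–13:15, 14:00–15:45.
Ravi ∩ Jun ∩ Emeka: 10:30–11:00, 11:45–12:00, 14:30–15:45.
Ravi ∩ Jun ∩ Emeka ∩ Jamal: 10:30–11:00, 11:45–12:00, 15:00–15:45.
Common window lengths: 30, 15, 45 min; longest is 45.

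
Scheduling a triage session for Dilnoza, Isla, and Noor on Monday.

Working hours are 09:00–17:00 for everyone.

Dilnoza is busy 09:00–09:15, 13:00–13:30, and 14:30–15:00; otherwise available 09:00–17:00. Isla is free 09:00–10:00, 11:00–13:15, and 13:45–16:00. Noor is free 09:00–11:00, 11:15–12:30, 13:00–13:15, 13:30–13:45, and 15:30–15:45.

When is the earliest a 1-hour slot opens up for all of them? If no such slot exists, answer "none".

Dilnoza free within 09:00–17:00: 09:15–13:00, 13:30–14:30, 15:00–17:00.
Dilnoza ∩ Isla: 09:15–10:00, 11:00–13:00, 13:45–14:30, 15:00–16:00.
Dilnoza ∩ Isla ∩ Noor: 09:15–10:00, 11:15–12:30, 15:30–15:45.
Windows ≥ 60 min: 11:15–12:30.
Earliest such window starts at 11:15.

11:15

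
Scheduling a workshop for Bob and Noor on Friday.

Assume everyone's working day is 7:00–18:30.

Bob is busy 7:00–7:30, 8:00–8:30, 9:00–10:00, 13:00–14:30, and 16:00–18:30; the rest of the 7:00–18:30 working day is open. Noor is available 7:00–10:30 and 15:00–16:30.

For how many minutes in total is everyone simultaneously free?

Bob free within 07:00–18:30: 07:30–08:00, 08:30–09:00, 10:00–13:00, 14:30–16:00.
Bob ∩ Noor: 07:30–08:00, 08:30–09:00, 10:00–10:30, 15:00–16:00.
Total common minutes: 30 + 30 + 30 + 60 = 150.

150 minutes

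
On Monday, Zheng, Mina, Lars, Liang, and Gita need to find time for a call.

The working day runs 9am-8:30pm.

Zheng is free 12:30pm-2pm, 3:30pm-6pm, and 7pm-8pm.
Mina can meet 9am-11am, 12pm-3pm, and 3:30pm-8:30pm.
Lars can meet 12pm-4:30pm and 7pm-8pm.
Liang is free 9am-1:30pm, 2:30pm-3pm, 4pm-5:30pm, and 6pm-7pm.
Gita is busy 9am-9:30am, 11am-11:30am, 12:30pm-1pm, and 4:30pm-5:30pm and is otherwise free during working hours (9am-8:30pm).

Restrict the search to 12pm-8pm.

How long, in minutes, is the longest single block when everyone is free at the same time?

30 minutes

Gita free within 09:00–20:30: 09:30–11:00, 11:30–12:30, 13:00–16:30, 17:30–20:30.
Zheng ∩ Mina: 12:30–14:00, 15:30–18:00, 19:00–20:00.
Zheng ∩ Mina ∩ Lars: 12:30–14:00, 15:30–16:30, 19:00–20:00.
Zheng ∩ Mina ∩ Lars ∩ Liang: 12:30–13:30, 16:00–16:30.
Zheng ∩ Mina ∩ Lars ∩ Liang ∩ Gita: 13:00–13:30, 16:00–16:30.
Restricted to 12:00–20:00: 13:00–13:30, 16:00–16:30.
Common window lengths: 30, 30 min; longest is 30.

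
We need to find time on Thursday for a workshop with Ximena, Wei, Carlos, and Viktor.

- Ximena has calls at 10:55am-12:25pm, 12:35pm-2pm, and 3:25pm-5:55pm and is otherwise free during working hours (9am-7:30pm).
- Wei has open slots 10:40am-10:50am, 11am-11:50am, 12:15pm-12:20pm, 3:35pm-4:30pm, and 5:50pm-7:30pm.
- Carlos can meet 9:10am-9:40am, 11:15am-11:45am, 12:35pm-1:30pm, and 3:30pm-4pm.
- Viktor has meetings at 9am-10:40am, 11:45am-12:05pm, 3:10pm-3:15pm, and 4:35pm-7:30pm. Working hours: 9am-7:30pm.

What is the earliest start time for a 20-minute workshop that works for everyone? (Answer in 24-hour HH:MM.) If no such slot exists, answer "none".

Ximena free within 09:00–19:30: 09:00–10:55, 12:25–12:35, 14:00–15:25, 17:55–19:30.
Viktor free within 09:00–19:30: 10:40–11:45, 12:05–15:10, 15:15–16:35.
Ximena ∩ Wei: 10:40–10:50, 17:55–19:30.
Ximena ∩ Wei ∩ Carlos: (none).
Ximena ∩ Wei ∩ Carlos ∩ Viktor: (none).
Windows ≥ 20 min: (none).

none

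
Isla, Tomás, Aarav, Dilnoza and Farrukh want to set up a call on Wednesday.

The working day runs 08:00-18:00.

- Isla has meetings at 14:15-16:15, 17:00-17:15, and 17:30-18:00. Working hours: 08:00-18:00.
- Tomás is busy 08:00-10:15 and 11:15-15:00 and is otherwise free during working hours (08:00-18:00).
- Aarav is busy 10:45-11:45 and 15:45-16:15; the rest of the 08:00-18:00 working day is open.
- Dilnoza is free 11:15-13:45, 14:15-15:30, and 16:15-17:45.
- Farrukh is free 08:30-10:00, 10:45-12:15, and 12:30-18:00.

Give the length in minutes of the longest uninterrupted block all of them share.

Isla free within 08:00–18:00: 08:00–14:15, 16:15–17:00, 17:15–17:30.
Tomás free within 08:00–18:00: 10:15–11:15, 15:00–18:00.
Aarav free within 08:00–18:00: 08:00–10:45, 11:45–15:45, 16:15–18:00.
Isla ∩ Tomás: 10:15–11:15, 16:15–17:00, 17:15–17:30.
Isla ∩ Tomás ∩ Aarav: 10:15–10:45, 16:15–17:00, 17:15–17:30.
Isla ∩ Tomás ∩ Aarav ∩ Dilnoza: 16:15–17:00, 17:15–17:30.
Isla ∩ Tomás ∩ Aarav ∩ Dilnoza ∩ Farrukh: 16:15–17:00, 17:15–17:30.
Common window lengths: 45, 15 min; longest is 45.

45 minutes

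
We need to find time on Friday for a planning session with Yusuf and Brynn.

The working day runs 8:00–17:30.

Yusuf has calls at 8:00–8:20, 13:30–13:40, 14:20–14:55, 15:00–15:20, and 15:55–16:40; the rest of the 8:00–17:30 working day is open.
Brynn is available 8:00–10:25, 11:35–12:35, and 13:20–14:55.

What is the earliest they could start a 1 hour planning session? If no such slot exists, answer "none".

08:20

Yusuf free within 08:00–17:30: 08:20–13:30, 13:40–14:20, 14:55–15:00, 15:20–15:55, 16:40–17:30.
Yusuf ∩ Brynn: 08:20–10:25, 11:35–12:35, 13:20–13:30, 13:40–14:20.
Windows ≥ 60 min: 08:20–10:25, 11:35–12:35.
Earliest such window starts at 08:20.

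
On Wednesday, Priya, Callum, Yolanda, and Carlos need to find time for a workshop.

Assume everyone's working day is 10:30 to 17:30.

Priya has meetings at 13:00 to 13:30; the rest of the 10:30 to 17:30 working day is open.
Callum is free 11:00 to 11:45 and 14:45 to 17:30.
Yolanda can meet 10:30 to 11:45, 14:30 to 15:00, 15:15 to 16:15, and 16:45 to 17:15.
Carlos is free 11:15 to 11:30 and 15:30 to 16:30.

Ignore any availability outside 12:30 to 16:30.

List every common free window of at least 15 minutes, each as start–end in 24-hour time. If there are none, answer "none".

Priya free within 10:30–17:30: 10:30–13:00, 13:30–17:30.
Priya ∩ Callum: 11:00–11:45, 14:45–17:30.
Priya ∩ Callum ∩ Yolanda: 11:00–11:45, 14:45–15:00, 15:15–16:15, 16:45–17:15.
Priya ∩ Callum ∩ Yolanda ∩ Carlos: 11:15–11:30, 15:30–16:15.
Restricted to 12:30–16:30: 15:30–16:15.
Windows ≥ 15 min: 15:30–16:15.

15:30–16:15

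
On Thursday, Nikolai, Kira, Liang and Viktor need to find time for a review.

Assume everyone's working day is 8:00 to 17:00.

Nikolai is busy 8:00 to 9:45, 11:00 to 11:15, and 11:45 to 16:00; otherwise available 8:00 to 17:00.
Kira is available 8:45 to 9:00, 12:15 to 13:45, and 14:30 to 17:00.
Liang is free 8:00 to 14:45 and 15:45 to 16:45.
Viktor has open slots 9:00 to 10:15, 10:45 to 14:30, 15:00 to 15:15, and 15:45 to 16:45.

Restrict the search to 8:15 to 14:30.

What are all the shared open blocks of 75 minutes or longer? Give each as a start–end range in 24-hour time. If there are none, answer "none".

none

Nikolai free within 08:00–17:00: 09:45–11:00, 11:15–11:45, 16:00–17:00.
Nikolai ∩ Kira: 16:00–17:00.
Nikolai ∩ Kira ∩ Liang: 16:00–16:45.
Nikolai ∩ Kira ∩ Liang ∩ Viktor: 16:00–16:45.
Restricted to 08:15–14:30: (none).
Windows ≥ 75 min: (none).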